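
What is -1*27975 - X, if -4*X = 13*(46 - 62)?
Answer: -28027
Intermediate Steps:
X = 52 (X = -13*(46 - 62)/4 = -13*(-16)/4 = -1/4*(-208) = 52)
-1*27975 - X = -1*27975 - 1*52 = -27975 - 52 = -28027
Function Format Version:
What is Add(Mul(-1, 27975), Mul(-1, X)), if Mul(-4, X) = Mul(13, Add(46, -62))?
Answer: -28027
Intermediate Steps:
X = 52 (X = Mul(Rational(-1, 4), Mul(13, Add(46, -62))) = Mul(Rational(-1, 4), Mul(13, -16)) = Mul(Rational(-1, 4), -208) = 52)
Add(Mul(-1, 27975), Mul(-1, X)) = Add(Mul(-1, 27975), Mul(-1, 52)) = Add(-27975, -52) = -28027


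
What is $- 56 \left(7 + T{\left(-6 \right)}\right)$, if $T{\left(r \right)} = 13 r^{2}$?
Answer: $-26600$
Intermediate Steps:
$- 56 \left(7 + T{\left(-6 \right)}\right) = - 56 \left(7 + 13 \left(-6\right)^{2}\right) = - 56 \left(7 + 13 \cdot 36\right) = - 56 \left(7 + 468\right) = \left(-56\right) 475 = -26600$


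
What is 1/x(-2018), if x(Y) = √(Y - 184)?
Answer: -I*√2202/2202 ≈ -0.02131*I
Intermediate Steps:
x(Y) = √(-184 + Y)
1/x(-2018) = 1/(√(-184 - 2018)) = 1/(√(-2202)) = 1/(I*√2202) = -I*√2202/2202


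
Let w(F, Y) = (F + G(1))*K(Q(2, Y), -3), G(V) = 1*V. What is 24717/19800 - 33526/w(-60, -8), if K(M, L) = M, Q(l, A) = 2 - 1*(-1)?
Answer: 2249797/11800 ≈ 190.66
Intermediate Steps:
Q(l, A) = 3 (Q(l, A) = 2 + 1 = 3)
G(V) = V
w(F, Y) = 3 + 3*F (w(F, Y) = (F + 1)*3 = (1 + F)*3 = 3 + 3*F)
24717/19800 - 33526/w(-60, -8) = 24717/19800 - 33526/(3 + 3*(-60)) = 24717*(1/19800) - 33526/(3 - 180) = 749/600 - 33526/(-177) = 749/600 - 33526*(-1/177) = 749/600 + 33526/177 = 2249797/11800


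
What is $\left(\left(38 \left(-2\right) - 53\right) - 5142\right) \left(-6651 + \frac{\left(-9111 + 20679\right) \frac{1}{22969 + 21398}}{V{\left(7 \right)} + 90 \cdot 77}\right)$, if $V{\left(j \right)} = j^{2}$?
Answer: $\frac{516908803667925}{14744633} \approx 3.5057 \cdot 10^{7}$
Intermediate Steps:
$\left(\left(38 \left(-2\right) - 53\right) - 5142\right) \left(-6651 + \frac{\left(-9111 + 20679\right) \frac{1}{22969 + 21398}}{V{\left(7 \right)} + 90 \cdot 77}\right) = \left(\left(38 \left(-2\right) - 53\right) - 5142\right) \left(-6651 + \frac{\left(-9111 + 20679\right) \frac{1}{22969 + 21398}}{7^{2} + 90 \cdot 77}\right) = \left(\left(-76 - 53\right) - 5142\right) \left(-6651 + \frac{11568 \cdot \frac{1}{44367}}{49 + 6930}\right) = \left(-129 - 5142\right) \left(-6651 + \frac{11568 \cdot \frac{1}{44367}}{6979}\right) = - 5271 \left(-6651 + \frac{3856}{14789} \cdot \frac{1}{6979}\right) = - 5271 \left(-6651 + \frac{3856}{103212431}\right) = \left(-5271\right) \left(- \frac{686465874725}{103212431}\right) = \frac{516908803667925}{14744633}$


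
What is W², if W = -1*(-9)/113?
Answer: 81/12769 ≈ 0.0063435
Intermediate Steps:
W = 9/113 (W = 9*(1/113) = 9/113 ≈ 0.079646)
W² = (9/113)² = 81/12769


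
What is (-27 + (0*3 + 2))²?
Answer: 625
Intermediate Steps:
(-27 + (0*3 + 2))² = (-27 + (0 + 2))² = (-27 + 2)² = (-25)² = 625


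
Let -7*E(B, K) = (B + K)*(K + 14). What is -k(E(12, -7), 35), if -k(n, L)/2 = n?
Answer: -10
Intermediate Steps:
E(B, K) = -(14 + K)*(B + K)/7 (E(B, K) = -(B + K)*(K + 14)/7 = -(B + K)*(14 + K)/7 = -(14 + K)*(B + K)/7)
k(n, L) = -2*n
-k(E(12, -7), 35) = -(-2)*(-2*12 - 2*(-7) - ⅐*(-7)² - ⅐*12*(-7)) = -(-2)*(-24 + 14 - ⅐*49 + 12) = -(-2)*(-24 + 14 - 7 + 12) = -(-2)*(-5) = -1*10 = -10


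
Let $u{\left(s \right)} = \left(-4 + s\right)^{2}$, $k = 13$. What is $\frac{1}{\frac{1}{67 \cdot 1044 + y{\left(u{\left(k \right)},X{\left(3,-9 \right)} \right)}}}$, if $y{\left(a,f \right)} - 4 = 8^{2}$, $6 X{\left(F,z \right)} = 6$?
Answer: $70016$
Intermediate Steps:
$X{\left(F,z \right)} = 1$ ($X{\left(F,z \right)} = \frac{1}{6} \cdot 6 = 1$)
$y{\left(a,f \right)} = 68$ ($y{\left(a,f \right)} = 4 + 8^{2} = 4 + 64 = 68$)
$\frac{1}{\frac{1}{67 \cdot 1044 + y{\left(u{\left(k \right)},X{\left(3,-9 \right)} \right)}}} = \frac{1}{\frac{1}{67 \cdot 1044 + 68}} = \frac{1}{\frac{1}{69948 + 68}} = \frac{1}{\frac{1}{70016}} = 70016$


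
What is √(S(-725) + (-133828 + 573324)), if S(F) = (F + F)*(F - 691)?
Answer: 2*√623174 ≈ 1578.8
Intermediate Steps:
S(F) = 2*F*(-691 + F) (S(F) = (2*F)*(-691 + F) = 2*F*(-691 + F))
√(S(-725) + (-133828 + 573324)) = √(2*(-725)*(-691 - 725) + (-133828 + 573324)) = √(2*(-725)*(-1416) + 439496) = √(2053200 + 439496) = √2492696 = 2*√623174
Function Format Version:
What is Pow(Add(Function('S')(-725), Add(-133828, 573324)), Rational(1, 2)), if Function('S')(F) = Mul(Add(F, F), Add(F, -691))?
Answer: Mul(2, Pow(623174, Rational(1, 2))) ≈ 1578.8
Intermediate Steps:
Function('S')(F) = Mul(2, F, Add(-691, F)) (Function('S')(F) = Mul(Mul(2, F), Add(-691, F)) = Mul(2, F, Add(-691, F)))
Pow(Add(Function('S')(-725), Add(-133828, 573324)), Rational(1, 2)) = Pow(Add(Mul(2, -725, Add(-691, -725)), Add(-133828, 573324)), Rational(1, 2)) = Pow(Add(Mul(2, -725, -1416), 439496), Rational(1, 2)) = Pow(Add(2053200, 439496), Rational(1, 2)) = Pow(2492696, Rational(1, 2)) = Mul(2, Pow(623174, Rational(1, 2)))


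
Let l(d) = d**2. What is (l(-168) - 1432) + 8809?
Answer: 35601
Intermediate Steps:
(l(-168) - 1432) + 8809 = ((-168)**2 - 1432) + 8809 = (28224 - 1432) + 8809 = 26792 + 8809 = 35601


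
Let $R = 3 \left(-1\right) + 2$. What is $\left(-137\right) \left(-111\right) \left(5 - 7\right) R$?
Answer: $30414$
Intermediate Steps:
$R = -1$ ($R = -3 + 2 = -1$)
$\left(-137\right) \left(-111\right) \left(5 - 7\right) R = \left(-137\right) \left(-111\right) \left(5 - 7\right) \left(-1\right) = 15207 \left(\left(-2\right) \left(-1\right)\right) = 15207 \cdot 2 = 30414$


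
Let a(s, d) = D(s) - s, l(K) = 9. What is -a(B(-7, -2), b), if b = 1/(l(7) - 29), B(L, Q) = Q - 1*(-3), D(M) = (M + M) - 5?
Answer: 4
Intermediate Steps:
D(M) = -5 + 2*M (D(M) = 2*M - 5 = -5 + 2*M)
B(L, Q) = 3 + Q (B(L, Q) = Q + 3 = 3 + Q)
b = -1/20 (b = 1/(9 - 29) = 1/(-20) = -1/20 ≈ -0.050000)
a(s, d) = -5 + s (a(s, d) = (-5 + 2*s) - s = -5 + s)
-a(B(-7, -2), b) = -(-5 + (3 - 2)) = -(-5 + 1) = -1*(-4) = 4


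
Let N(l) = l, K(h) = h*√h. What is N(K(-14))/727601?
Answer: -2*I*√14/103943 ≈ -7.1994e-5*I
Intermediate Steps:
K(h) = h^(3/2)
N(K(-14))/727601 = (-14)^(3/2)/727601 = -14*I*√14*(1/727601) = -2*I*√14/103943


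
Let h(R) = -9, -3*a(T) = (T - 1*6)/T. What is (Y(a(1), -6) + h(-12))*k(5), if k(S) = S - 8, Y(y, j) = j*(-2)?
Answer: -9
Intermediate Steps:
a(T) = -(-6 + T)/(3*T) (a(T) = -(T - 1*6)/(3*T) = -(T - 6)/(3*T) = -(-6 + T)/(3*T))
Y(y, j) = -2*j
k(S) = -8 + S
(Y(a(1), -6) + h(-12))*k(5) = (-2*(-6) - 9)*(-8 + 5) = (12 - 9)*(-3) = 3*(-3) = -9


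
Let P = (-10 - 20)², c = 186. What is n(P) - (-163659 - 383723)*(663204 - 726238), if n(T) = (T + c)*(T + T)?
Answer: -34501722188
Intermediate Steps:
P = 900 (P = (-30)² = 900)
n(T) = 2*T*(186 + T) (n(T) = (T + 186)*(T + T) = (186 + T)*(2*T) = 2*T*(186 + T))
n(P) - (-163659 - 383723)*(663204 - 726238) = 2*900*(186 + 900) - (-163659 - 383723)*(663204 - 726238) = 2*900*1086 - (-547382)*(-63034) = 1954800 - 1*34503676988 = 1954800 - 34503676988 = -34501722188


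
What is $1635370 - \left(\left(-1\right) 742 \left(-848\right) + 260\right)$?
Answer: $1005894$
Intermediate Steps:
$1635370 - \left(\left(-1\right) 742 \left(-848\right) + 260\right) = 1635370 - \left(\left(-742\right) \left(-848\right) + 260\right) = 1635370 - \left(629216 + 260\right) = 1635370 - 629476 = 1005894$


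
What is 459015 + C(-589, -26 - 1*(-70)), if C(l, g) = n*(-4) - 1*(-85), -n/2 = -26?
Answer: 458892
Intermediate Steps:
n = 52 (n = -2*(-26) = 52)
C(l, g) = -123 (C(l, g) = 52*(-4) - 1*(-85) = -208 + 85 = -123)
459015 + C(-589, -26 - 1*(-70)) = 459015 - 123 = 458892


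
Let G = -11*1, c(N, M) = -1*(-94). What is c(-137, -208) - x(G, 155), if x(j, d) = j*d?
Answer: 1799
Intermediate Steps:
c(N, M) = 94
G = -11
x(j, d) = d*j
c(-137, -208) - x(G, 155) = 94 - 155*(-11) = 94 - 1*(-1705) = 94 + 1705 = 1799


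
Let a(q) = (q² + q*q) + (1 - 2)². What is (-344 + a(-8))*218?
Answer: -46870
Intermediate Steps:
a(q) = 1 + 2*q² (a(q) = (q² + q²) + (-1)² = 2*q² + 1 = 1 + 2*q²)
(-344 + a(-8))*218 = (-344 + (1 + 2*(-8)²))*218 = (-344 + (1 + 2*64))*218 = (-344 + (1 + 128))*218 = (-344 + 129)*218 = -215*218 = -46870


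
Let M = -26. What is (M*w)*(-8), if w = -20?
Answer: -4160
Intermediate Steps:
(M*w)*(-8) = -26*(-20)*(-8) = 520*(-8) = -4160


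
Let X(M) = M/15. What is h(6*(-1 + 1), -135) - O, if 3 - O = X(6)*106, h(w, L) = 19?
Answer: 292/5 ≈ 58.400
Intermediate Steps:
X(M) = M/15 (X(M) = M*(1/15) = M/15)
O = -197/5 (O = 3 - (1/15)*6*106 = 3 - 2*106/5 = 3 - 1*212/5 = 3 - 212/5 = -197/5 ≈ -39.400)
h(6*(-1 + 1), -135) - O = 19 - 1*(-197/5) = 19 + 197/5 = 292/5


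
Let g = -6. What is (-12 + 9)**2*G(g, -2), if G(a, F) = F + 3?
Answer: 9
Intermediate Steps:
G(a, F) = 3 + F
(-12 + 9)**2*G(g, -2) = (-12 + 9)**2*(3 - 2) = (-3)**2*1 = 9*1 = 9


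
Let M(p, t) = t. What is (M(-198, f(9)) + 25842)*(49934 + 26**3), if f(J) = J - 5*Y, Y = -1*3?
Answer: 1746213660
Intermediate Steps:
Y = -3
f(J) = 15 + J (f(J) = J - 5*(-3) = J + 15 = 15 + J)
(M(-198, f(9)) + 25842)*(49934 + 26**3) = ((15 + 9) + 25842)*(49934 + 26**3) = (24 + 25842)*(49934 + 17576) = 25866*67510 = 1746213660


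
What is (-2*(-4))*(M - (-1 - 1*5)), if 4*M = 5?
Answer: 58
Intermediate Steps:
M = 5/4 (M = (¼)*5 = 5/4 ≈ 1.2500)
(-2*(-4))*(M - (-1 - 1*5)) = (-2*(-4))*(5/4 - (-1 - 1*5)) = 8*(5/4 - (-1 - 5)) = 8*(5/4 - 1*(-6)) = 8*(5/4 + 6) = 8*(29/4) = 58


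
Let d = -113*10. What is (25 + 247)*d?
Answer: -307360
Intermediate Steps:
d = -1130
(25 + 247)*d = (25 + 247)*(-1130) = 272*(-1130) = -307360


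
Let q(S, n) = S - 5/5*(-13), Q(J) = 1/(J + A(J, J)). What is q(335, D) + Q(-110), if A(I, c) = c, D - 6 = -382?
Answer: 76559/220 ≈ 348.00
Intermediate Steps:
D = -376 (D = 6 - 382 = -376)
Q(J) = 1/(2*J) (Q(J) = 1/(J + J) = 1/(2*J))
q(S, n) = 13 + S (q(S, n) = S - 5*1/5*(-13) = S - 1*(-13) = S + 13 = 13 + S)
q(335, D) + Q(-110) = (13 + 335) + (1/2)/(-110) = 348 + (1/2)*(-1/110) = 348 - 1/220 = 76559/220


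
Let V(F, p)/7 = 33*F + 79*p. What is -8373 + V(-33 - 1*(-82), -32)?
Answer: -14750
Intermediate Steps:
V(F, p) = 231*F + 553*p (V(F, p) = 7*(33*F + 79*p) = 231*F + 553*p)
-8373 + V(-33 - 1*(-82), -32) = -8373 + (231*(-33 - 1*(-82)) + 553*(-32)) = -8373 + (231*(-33 + 82) - 17696) = -8373 + (231*49 - 17696) = -8373 + (11319 - 17696) = -8373 - 6377 = -14750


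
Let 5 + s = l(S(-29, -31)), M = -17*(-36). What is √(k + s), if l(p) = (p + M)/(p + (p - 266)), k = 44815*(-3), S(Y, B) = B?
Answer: I*√3616214842/164 ≈ 366.68*I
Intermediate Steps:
M = 612
k = -134445
l(p) = (612 + p)/(-266 + 2*p) (l(p) = (p + 612)/(p + (p - 266)) = (612 + p)/(p + (-266 + p)) = (612 + p)/(-266 + 2*p))
s = -2221/328 (s = -5 + (612 - 31)/(2*(-133 - 31)) = -5 + (½)*581/(-164) = -5 + (½)*(-1/164)*581 = -5 - 581/328 = -2221/328 ≈ -6.7713)
√(k + s) = √(-134445 - 2221/328) = √(-44100181/328) = I*√3616214842/164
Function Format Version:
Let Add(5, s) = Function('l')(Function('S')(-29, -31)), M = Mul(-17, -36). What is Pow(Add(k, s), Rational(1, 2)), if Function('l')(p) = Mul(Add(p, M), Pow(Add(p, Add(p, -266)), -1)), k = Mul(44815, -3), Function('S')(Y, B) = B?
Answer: Mul(Rational(1, 164), I, Pow(3616214842, Rational(1, 2))) ≈ Mul(366.68, I)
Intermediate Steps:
M = 612
k = -134445
Function('l')(p) = Mul(Pow(Add(-266, Mul(2, p)), -1), Add(612, p)) (Function('l')(p) = Mul(Add(p, 612), Pow(Add(p, Add(p, -266)), -1)) = Mul(Add(612, p), Pow(Add(p, Add(-266, p)), -1)) = Mul(Add(612, p), Pow(Add(-266, Mul(2, p)), -1)) = Mul(Pow(Add(-266, Mul(2, p)), -1), Add(612, p)))
s = Rational(-2221, 328) (s = Add(-5, Mul(Rational(1, 2), Pow(Add(-133, -31), -1), Add(612, -31))) = Add(-5, Mul(Rational(1, 2), Pow(-164, -1), 581)) = Add(-5, Mul(Rational(1, 2), Rational(-1, 164), 581)) = Add(-5, Rational(-581, 328)) = Rational(-2221, 328) ≈ -6.7713)
Pow(Add(k, s), Rational(1, 2)) = Pow(Add(-134445, Rational(-2221, 328)), Rational(1, 2)) = Pow(Rational(-44100181, 328), Rational(1, 2)) = Mul(Rational(1, 164), I, Pow(3616214842, Rational(1, 2)))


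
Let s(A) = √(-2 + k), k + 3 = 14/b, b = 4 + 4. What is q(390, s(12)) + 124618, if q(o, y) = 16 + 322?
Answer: 124956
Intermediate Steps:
b = 8
k = -5/4 (k = -3 + 14/8 = -3 + 14*(⅛) = -3 + 7/4 = -5/4 ≈ -1.2500)
s(A) = I*√13/2 (s(A) = √(-2 - 5/4) = √(-13/4) = I*√13/2)
q(o, y) = 338
q(390, s(12)) + 124618 = 338 + 124618 = 124956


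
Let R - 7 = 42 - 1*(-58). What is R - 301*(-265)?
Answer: 79872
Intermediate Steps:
R = 107 (R = 7 + (42 - 1*(-58)) = 7 + (42 + 58) = 7 + 100 = 107)
R - 301*(-265) = 107 - 301*(-265) = 107 + 79765 = 79872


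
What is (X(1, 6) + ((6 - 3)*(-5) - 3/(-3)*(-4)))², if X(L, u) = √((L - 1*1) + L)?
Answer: 324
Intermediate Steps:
X(L, u) = √(-1 + 2*L) (X(L, u) = √((L - 1) + L) = √((-1 + L) + L) = √(-1 + 2*L))
(X(1, 6) + ((6 - 3)*(-5) - 3/(-3)*(-4)))² = (√(-1 + 2*1) + ((6 - 3)*(-5) - 3/(-3)*(-4)))² = (√(-1 + 2) + (3*(-5) - 3*(-⅓)*(-4)))² = (√1 + (-15 + 1*(-4)))² = (1 + (-15 - 4))² = (1 - 19)² = (-18)² = 324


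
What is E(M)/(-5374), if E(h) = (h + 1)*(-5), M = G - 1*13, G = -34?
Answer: -115/2687 ≈ -0.042799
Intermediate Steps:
M = -47 (M = -34 - 1*13 = -34 - 13 = -47)
E(h) = -5 - 5*h (E(h) = (1 + h)*(-5) = -5 - 5*h)
E(M)/(-5374) = (-5 - 5*(-47))/(-5374) = (-5 + 235)*(-1/5374) = 230*(-1/5374) = -115/2687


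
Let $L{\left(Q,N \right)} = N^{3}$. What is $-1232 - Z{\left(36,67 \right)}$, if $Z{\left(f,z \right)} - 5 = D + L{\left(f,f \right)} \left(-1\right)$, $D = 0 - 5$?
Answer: $45424$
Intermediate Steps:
$D = -5$
$Z{\left(f,z \right)} = - f^{3}$ ($Z{\left(f,z \right)} = 5 + \left(-5 + f^{3} \left(-1\right)\right) = 5 - \left(5 + f^{3}\right) = - f^{3}$)
$-1232 - Z{\left(36,67 \right)} = -1232 - - 36^{3} = -1232 - \left(-1\right) 46656 = -1232 - -46656 = -1232 + 46656 = 45424$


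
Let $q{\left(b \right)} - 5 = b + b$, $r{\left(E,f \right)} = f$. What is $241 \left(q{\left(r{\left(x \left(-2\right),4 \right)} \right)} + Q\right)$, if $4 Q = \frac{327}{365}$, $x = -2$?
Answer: $\frac{4652987}{1460} \approx 3187.0$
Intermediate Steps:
$Q = \frac{327}{1460}$ ($Q = \frac{327 \cdot \frac{1}{365}}{4} = \frac{1}{4} \cdot \frac{327}{365} = \frac{327}{1460} \approx 0.22397$)
$q{\left(b \right)} = 5 + 2 b$ ($q{\left(b \right)} = 5 + \left(b + b\right) = 5 + 2 b$)
$241 \left(q{\left(r{\left(x \left(-2\right),4 \right)} \right)} + Q\right) = 241 \left(\left(5 + 2 \cdot 4\right) + \frac{327}{1460}\right) = 241 \left(\left(5 + 8\right) + \frac{327}{1460}\right) = 241 \left(13 + \frac{327}{1460}\right) = 241 \cdot \frac{19307}{1460} = \frac{4652987}{1460}$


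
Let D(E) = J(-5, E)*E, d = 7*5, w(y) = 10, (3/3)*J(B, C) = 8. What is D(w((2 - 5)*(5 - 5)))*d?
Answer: 2800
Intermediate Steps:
J(B, C) = 8
d = 35
D(E) = 8*E
D(w((2 - 5)*(5 - 5)))*d = (8*10)*35 = 80*35 = 2800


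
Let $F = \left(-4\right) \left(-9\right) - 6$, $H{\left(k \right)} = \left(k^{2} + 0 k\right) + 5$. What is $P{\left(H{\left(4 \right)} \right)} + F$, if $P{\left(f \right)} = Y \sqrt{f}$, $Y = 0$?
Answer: $30$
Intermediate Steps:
$H{\left(k \right)} = 5 + k^{2}$ ($H{\left(k \right)} = \left(k^{2} + 0\right) + 5 = k^{2} + 5 = 5 + k^{2}$)
$P{\left(f \right)} = 0$ ($P{\left(f \right)} = 0 \sqrt{f} = 0$)
$F = 30$ ($F = 36 - 6 = 30$)
$P{\left(H{\left(4 \right)} \right)} + F = 0 + 30 = 30$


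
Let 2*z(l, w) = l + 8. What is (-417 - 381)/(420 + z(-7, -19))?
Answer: -1596/841 ≈ -1.8977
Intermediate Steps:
z(l, w) = 4 + l/2 (z(l, w) = (l + 8)/2 = (8 + l)/2 = 4 + l/2)
(-417 - 381)/(420 + z(-7, -19)) = (-417 - 381)/(420 + (4 + (½)*(-7))) = -798/(420 + (4 - 7/2)) = -798/(420 + ½) = -798/841/2 = -798*2/841 = -1596/841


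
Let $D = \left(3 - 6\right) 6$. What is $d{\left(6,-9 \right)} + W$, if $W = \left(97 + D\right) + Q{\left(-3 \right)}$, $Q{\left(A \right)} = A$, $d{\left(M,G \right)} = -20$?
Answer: $56$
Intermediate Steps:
$D = -18$ ($D = \left(-3\right) 6 = -18$)
$W = 76$ ($W = \left(97 - 18\right) - 3 = 79 - 3 = 76$)
$d{\left(6,-9 \right)} + W = -20 + 76 = 56$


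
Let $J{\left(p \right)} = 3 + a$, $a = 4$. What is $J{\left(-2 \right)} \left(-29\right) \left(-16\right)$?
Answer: $3248$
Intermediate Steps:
$J{\left(p \right)} = 7$ ($J{\left(p \right)} = 3 + 4 = 7$)
$J{\left(-2 \right)} \left(-29\right) \left(-16\right) = 7 \left(-29\right) \left(-16\right) = \left(-203\right) \left(-16\right) = 3248$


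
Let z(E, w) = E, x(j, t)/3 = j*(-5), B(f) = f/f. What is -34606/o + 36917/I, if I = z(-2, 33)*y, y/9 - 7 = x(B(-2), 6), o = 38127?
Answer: 467517065/1830096 ≈ 255.46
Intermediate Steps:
B(f) = 1
x(j, t) = -15*j (x(j, t) = 3*(j*(-5)) = 3*(-5*j) = -15*j)
y = -72 (y = 63 + 9*(-15*1) = 63 + 9*(-15) = 63 - 135 = -72)
I = 144 (I = -2*(-72) = 144)
-34606/o + 36917/I = -34606/38127 + 36917/144 = 467517065/1830096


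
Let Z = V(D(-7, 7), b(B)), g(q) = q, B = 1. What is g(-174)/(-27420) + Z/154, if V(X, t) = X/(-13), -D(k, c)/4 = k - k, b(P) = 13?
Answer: 29/4570 ≈ 0.0063457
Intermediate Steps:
D(k, c) = 0 (D(k, c) = -4*(k - k) = -4*0 = 0)
V(X, t) = -X/13 (V(X, t) = X*(-1/13) = -X/13)
Z = 0 (Z = -1/13*0 = 0)
g(-174)/(-27420) + Z/154 = -174/(-27420) + 0/154 = -174*(-1/27420) + 0*(1/154) = 29/4570 + 0 = 29/4570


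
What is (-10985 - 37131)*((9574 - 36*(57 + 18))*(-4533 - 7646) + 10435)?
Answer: 4027694657276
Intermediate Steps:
(-10985 - 37131)*((9574 - 36*(57 + 18))*(-4533 - 7646) + 10435) = -48116*((9574 - 36*75)*(-12179) + 10435) = -48116*((9574 - 2700)*(-12179) + 10435) = -48116*(6874*(-12179) + 10435) = -48116*(-83718446 + 10435) = -48116*(-83708011) = 4027694657276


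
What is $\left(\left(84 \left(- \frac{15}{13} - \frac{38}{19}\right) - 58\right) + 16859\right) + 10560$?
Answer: $\frac{352249}{13} \approx 27096.0$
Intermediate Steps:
$\left(\left(84 \left(- \frac{15}{13} - \frac{38}{19}\right) - 58\right) + 16859\right) + 10560 = \left(\left(84 \left(\left(-15\right) \frac{1}{13} - 2\right) - 58\right) + 16859\right) + 10560 = \left(\left(84 \left(- \frac{15}{13} - 2\right) - 58\right) + 16859\right) + 10560 = \left(\left(84 \left(- \frac{41}{13}\right) - 58\right) + 16859\right) + 10560 = \left(\left(- \frac{3444}{13} - 58\right) + 16859\right) + 10560 = \left(- \frac{4198}{13} + 16859\right) + 10560 = \frac{214969}{13} + 10560 = \frac{352249}{13}$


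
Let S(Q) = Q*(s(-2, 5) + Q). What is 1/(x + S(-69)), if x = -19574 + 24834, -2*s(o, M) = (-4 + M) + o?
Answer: 2/19973 ≈ 0.00010014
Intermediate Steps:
s(o, M) = 2 - M/2 - o/2 (s(o, M) = -((-4 + M) + o)/2 = -(-4 + M + o)/2 = 2 - M/2 - o/2)
x = 5260
S(Q) = Q*(1/2 + Q) (S(Q) = Q*((2 - 1/2*5 - 1/2*(-2)) + Q) = Q*((2 - 5/2 + 1) + Q) = Q*(1/2 + Q))
1/(x + S(-69)) = 1/(5260 - 69*(1/2 - 69)) = 1/(5260 - 69*(-137/2)) = 1/(5260 + 9453/2) = 1/(19973/2) = 2/19973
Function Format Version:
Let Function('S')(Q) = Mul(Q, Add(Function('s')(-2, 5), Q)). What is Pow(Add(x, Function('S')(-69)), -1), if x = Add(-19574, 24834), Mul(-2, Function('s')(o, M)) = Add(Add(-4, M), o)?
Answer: Rational(2, 19973) ≈ 0.00010014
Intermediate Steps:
Function('s')(o, M) = Add(2, Mul(Rational(-1, 2), M), Mul(Rational(-1, 2), o)) (Function('s')(o, M) = Mul(Rational(-1, 2), Add(Add(-4, M), o)) = Mul(Rational(-1, 2), Add(-4, M, o)) = Add(2, Mul(Rational(-1, 2), M), Mul(Rational(-1, 2), o)))
x = 5260
Function('S')(Q) = Mul(Q, Add(Rational(1, 2), Q)) (Function('S')(Q) = Mul(Q, Add(Add(2, Mul(Rational(-1, 2), 5), Mul(Rational(-1, 2), -2)), Q)) = Mul(Q, Add(Add(2, Rational(-5, 2), 1), Q)) = Mul(Q, Add(Rational(1, 2), Q)))
Pow(Add(x, Function('S')(-69)), -1) = Pow(Add(5260, Mul(-69, Add(Rational(1, 2), -69))), -1) = Pow(Add(5260, Mul(-69, Rational(-137, 2))), -1) = Pow(Add(5260, Rational(9453, 2)), -1) = Pow(Rational(19973, 2), -1) = Rational(2, 19973)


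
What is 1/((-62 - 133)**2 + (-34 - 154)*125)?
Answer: 1/14525 ≈ 6.8847e-5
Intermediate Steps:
1/((-62 - 133)**2 + (-34 - 154)*125) = 1/((-195)**2 - 188*125) = 1/(38025 - 23500) = 1/14525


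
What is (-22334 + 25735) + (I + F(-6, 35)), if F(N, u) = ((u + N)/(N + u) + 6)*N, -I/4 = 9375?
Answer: -34141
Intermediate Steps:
I = -37500 (I = -4*9375 = -37500)
F(N, u) = 7*N (F(N, u) = ((N + u)/(N + u) + 6)*N = (1 + 6)*N = 7*N)
(-22334 + 25735) + (I + F(-6, 35)) = (-22334 + 25735) + (-37500 + 7*(-6)) = 3401 + (-37500 - 42) = 3401 - 37542 = -34141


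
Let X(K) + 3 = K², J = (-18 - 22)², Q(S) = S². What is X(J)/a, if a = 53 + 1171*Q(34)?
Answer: 2559997/1353729 ≈ 1.8911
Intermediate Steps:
J = 1600 (J = (-40)² = 1600)
a = 1353729 (a = 53 + 1171*34² = 53 + 1171*1156 = 53 + 1353676 = 1353729)
X(K) = -3 + K²
X(J)/a = (-3 + 1600²)/1353729 = (-3 + 2560000)*(1/1353729) = 2559997*(1/1353729) = 2559997/1353729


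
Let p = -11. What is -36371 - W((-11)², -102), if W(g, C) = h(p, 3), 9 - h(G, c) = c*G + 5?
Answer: -36408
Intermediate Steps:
h(G, c) = 4 - G*c (h(G, c) = 9 - (c*G + 5) = 9 - (G*c + 5) = 9 - (5 + G*c) = 9 + (-5 - G*c) = 4 - G*c)
W(g, C) = 37 (W(g, C) = 4 - 1*(-11)*3 = 4 + 33 = 37)
-36371 - W((-11)², -102) = -36371 - 1*37 = -36371 - 37 = -36408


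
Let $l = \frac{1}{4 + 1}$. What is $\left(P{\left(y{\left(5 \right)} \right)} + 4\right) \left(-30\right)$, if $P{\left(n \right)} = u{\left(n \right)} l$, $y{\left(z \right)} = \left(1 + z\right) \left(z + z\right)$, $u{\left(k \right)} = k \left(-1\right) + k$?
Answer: $-120$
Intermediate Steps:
$u{\left(k \right)} = 0$ ($u{\left(k \right)} = - k + k = 0$)
$l = \frac{1}{5} \approx 0.2$
$y{\left(z \right)} = 2 z \left(1 + z\right)$ ($y{\left(z \right)} = \left(1 + z\right) 2 z = 2 z \left(1 + z\right)$)
$P{\left(n \right)} = 0$ ($P{\left(n \right)} = 0 \cdot \frac{1}{5} = 0$)
$\left(P{\left(y{\left(5 \right)} \right)} + 4\right) \left(-30\right) = \left(0 + 4\right) \left(-30\right) = 4 \left(-30\right) = -120$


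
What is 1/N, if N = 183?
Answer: 1/183 ≈ 0.0054645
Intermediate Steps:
1/N = 1/183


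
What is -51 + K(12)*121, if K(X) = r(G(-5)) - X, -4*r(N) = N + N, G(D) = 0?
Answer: -1503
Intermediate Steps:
r(N) = -N/2 (r(N) = -(N + N)/4 = -N/2)
K(X) = -X (K(X) = -½*0 - X = 0 - X = -X)
-51 + K(12)*121 = -51 - 1*12*121 = -51 - 12*121 = -51 - 1452 = -1503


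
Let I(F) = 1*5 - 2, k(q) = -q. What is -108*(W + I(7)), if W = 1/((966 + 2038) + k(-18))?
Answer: -489618/1511 ≈ -324.04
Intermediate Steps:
I(F) = 3 (I(F) = 5 - 2 = 3)
W = 1/3022 (W = 1/((966 + 2038) - 1*(-18)) = 1/(3004 + 18) = 1/3022 ≈ 0.00033091)
-108*(W + I(7)) = -108*(1/3022 + 3) = -108*9067/3022 = -489618/1511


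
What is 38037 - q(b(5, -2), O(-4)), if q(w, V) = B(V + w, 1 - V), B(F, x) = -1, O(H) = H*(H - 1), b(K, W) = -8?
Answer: 38038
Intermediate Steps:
O(H) = H*(-1 + H)
q(w, V) = -1
38037 - q(b(5, -2), O(-4)) = 38037 - 1*(-1) = 38037 + 1 = 38038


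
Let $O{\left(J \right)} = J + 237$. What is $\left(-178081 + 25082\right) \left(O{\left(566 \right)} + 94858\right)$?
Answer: $-14636037339$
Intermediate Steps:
$O{\left(J \right)} = 237 + J$
$\left(-178081 + 25082\right) \left(O{\left(566 \right)} + 94858\right) = \left(-178081 + 25082\right) \left(\left(237 + 566\right) + 94858\right) = - 152999 \left(803 + 94858\right) = \left(-152999\right) 95661 = -14636037339$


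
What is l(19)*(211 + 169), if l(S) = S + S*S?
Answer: 144400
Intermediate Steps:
l(S) = S + S**2
l(19)*(211 + 169) = (19*(1 + 19))*(211 + 169) = (19*20)*380 = 380*380 = 144400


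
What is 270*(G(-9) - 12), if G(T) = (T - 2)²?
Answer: 29430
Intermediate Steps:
G(T) = (-2 + T)²
270*(G(-9) - 12) = 270*((-2 - 9)² - 12) = 270*((-11)² - 12) = 270*(121 - 12) = 270*109 = 29430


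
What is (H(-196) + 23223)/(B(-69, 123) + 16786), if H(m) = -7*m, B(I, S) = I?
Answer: 24595/16717 ≈ 1.4713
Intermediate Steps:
(H(-196) + 23223)/(B(-69, 123) + 16786) = (-7*(-196) + 23223)/(-69 + 16786) = (1372 + 23223)/16717 = 24595*(1/16717) = 24595/16717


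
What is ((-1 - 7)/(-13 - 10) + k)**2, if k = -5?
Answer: 11449/529 ≈ 21.643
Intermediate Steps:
((-1 - 7)/(-13 - 10) + k)**2 = ((-1 - 7)/(-13 - 10) - 5)**2 = (-8/(-23) - 5)**2 = (-8*(-1/23) - 5)**2 = (8/23 - 5)**2 = (-107/23)**2 = 11449/529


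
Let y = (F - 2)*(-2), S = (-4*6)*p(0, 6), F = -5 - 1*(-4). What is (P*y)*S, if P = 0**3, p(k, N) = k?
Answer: 0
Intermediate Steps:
F = -1 (F = -5 + 4 = -1)
P = 0
S = 0 (S = -4*6*0 = -24*0 = 0)
y = 6 (y = (-1 - 2)*(-2) = -3*(-2) = 6)
(P*y)*S = (0*6)*0 = 0*0 = 0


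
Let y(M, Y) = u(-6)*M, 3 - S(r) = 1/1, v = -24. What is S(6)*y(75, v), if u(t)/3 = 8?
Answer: 3600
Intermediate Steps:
u(t) = 24 (u(t) = 3*8 = 24)
S(r) = 2 (S(r) = 3 - 1/1 = 3 - 1*1 = 3 - 1 = 2)
y(M, Y) = 24*M
S(6)*y(75, v) = 2*(24*75) = 2*1800 = 3600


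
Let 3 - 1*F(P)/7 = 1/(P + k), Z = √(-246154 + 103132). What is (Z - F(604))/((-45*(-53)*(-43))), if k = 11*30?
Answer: 19607/95786370 - 11*I*√1182/102555 ≈ 0.0002047 - 0.0036876*I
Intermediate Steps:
Z = 11*I*√1182 (Z = √(-143022) = 11*I*√1182 ≈ 378.18*I)
k = 330
F(P) = 21 - 7/(330 + P) (F(P) = 21 - 7/(P + 330) = 21 - 7/(330 + P))
(Z - F(604))/((-45*(-53)*(-43))) = (11*I*√1182 - 7*(989 + 3*604)/(330 + 604))/((-45*(-53)*(-43))) = (11*I*√1182 - 7*(989 + 1812)/934)/((2385*(-43))) = (11*I*√1182 - 7*2801/934)/(-102555) = (11*I*√1182 - 1*19607/934)*(-1/102555) = (11*I*√1182 - 19607/934)*(-1/102555) = (-19607/934 + 11*I*√1182)*(-1/102555) = 19607/95786370 - 11*I*√1182/102555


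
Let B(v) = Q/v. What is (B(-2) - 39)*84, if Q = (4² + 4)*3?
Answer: -5796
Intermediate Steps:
Q = 60 (Q = (16 + 4)*3 = 20*3 = 60)
B(v) = 60/v
(B(-2) - 39)*84 = (60/(-2) - 39)*84 = (60*(-½) - 39)*84 = (-30 - 39)*84 = -69*84 = -5796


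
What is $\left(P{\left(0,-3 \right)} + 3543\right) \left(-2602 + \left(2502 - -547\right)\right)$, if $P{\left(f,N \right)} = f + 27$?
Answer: $1595790$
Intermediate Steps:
$P{\left(f,N \right)} = 27 + f$
$\left(P{\left(0,-3 \right)} + 3543\right) \left(-2602 + \left(2502 - -547\right)\right) = \left(\left(27 + 0\right) + 3543\right) \left(-2602 + \left(2502 - -547\right)\right) = \left(27 + 3543\right) \left(-2602 + \left(2502 + 547\right)\right) = 3570 \left(-2602 + 3049\right) = 3570 \cdot 447 = 1595790$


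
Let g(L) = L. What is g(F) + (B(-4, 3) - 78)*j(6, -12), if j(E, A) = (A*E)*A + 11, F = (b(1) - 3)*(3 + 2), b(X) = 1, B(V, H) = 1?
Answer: -67385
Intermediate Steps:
F = -10 (F = (1 - 3)*(3 + 2) = -2*5 = -10)
j(E, A) = 11 + E*A**2 (j(E, A) = E*A**2 + 11 = 11 + E*A**2)
g(F) + (B(-4, 3) - 78)*j(6, -12) = -10 + (1 - 78)*(11 + 6*(-12)**2) = -10 - 77*(11 + 6*144) = -10 - 77*(11 + 864) = -10 - 77*875 = -10 - 67375 = -67385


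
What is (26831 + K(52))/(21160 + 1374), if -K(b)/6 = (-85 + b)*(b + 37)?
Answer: 44453/22534 ≈ 1.9727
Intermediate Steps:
K(b) = -6*(-85 + b)*(37 + b) (K(b) = -6*(-85 + b)*(b + 37) = -6*(-85 + b)*(37 + b))
(26831 + K(52))/(21160 + 1374) = (26831 + (18870 - 6*52² + 288*52))/(21160 + 1374) = (26831 + (18870 - 6*2704 + 14976))/22534 = (26831 + (18870 - 16224 + 14976))*(1/22534) = (26831 + 17622)*(1/22534) = 44453*(1/22534) = 44453/22534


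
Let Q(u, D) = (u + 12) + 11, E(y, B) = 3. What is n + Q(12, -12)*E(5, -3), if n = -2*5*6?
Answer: 45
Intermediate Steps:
Q(u, D) = 23 + u (Q(u, D) = (12 + u) + 11 = 23 + u)
n = -60 (n = -10*6 = -60)
n + Q(12, -12)*E(5, -3) = -60 + (23 + 12)*3 = -60 + 35*3 = -60 + 105 = 45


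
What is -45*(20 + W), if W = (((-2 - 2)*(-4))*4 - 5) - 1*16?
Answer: -2835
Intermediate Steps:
W = 43 (W = (-4*(-4)*4 - 5) - 16 = (16*4 - 5) - 16 = (64 - 5) - 16 = 59 - 16 = 43)
-45*(20 + W) = -45*(20 + 43) = -45*63 = -2835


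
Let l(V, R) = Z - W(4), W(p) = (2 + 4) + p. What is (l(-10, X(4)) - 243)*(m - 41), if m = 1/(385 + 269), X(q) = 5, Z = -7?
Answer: 3485690/327 ≈ 10660.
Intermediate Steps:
W(p) = 6 + p
l(V, R) = -17 (l(V, R) = -7 - (6 + 4) = -7 - 1*10 = -7 - 10 = -17)
m = 1/654 ≈ 0.0015291
(l(-10, X(4)) - 243)*(m - 41) = (-17 - 243)*(1/654 - 41) = -260*(-26813/654) = 3485690/327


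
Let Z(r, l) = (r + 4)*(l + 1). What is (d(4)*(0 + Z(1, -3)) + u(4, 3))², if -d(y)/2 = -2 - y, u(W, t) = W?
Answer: 13456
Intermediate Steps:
Z(r, l) = (1 + l)*(4 + r) (Z(r, l) = (4 + r)*(1 + l) = (1 + l)*(4 + r))
d(y) = 4 + 2*y (d(y) = -2*(-2 - y) = 4 + 2*y)
(d(4)*(0 + Z(1, -3)) + u(4, 3))² = ((4 + 2*4)*(0 + (4 + 1 + 4*(-3) - 3*1)) + 4)² = ((4 + 8)*(0 + (4 + 1 - 12 - 3)) + 4)² = (12*(0 - 10) + 4)² = (12*(-10) + 4)² = (-120 + 4)² = (-116)² = 13456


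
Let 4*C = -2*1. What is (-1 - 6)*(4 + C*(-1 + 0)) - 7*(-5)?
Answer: 7/2 ≈ 3.5000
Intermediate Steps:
C = -1/2 (C = (-2*1)/4 = (1/4)*(-2) = -1/2 ≈ -0.50000)
(-1 - 6)*(4 + C*(-1 + 0)) - 7*(-5) = (-1 - 6)*(4 - (-1 + 0)/2) - 7*(-5) = -7*(4 - 1/2*(-1)) + 35 = -7*(4 + 1/2) + 35 = -7*9/2 + 35 = -63/2 + 35 = 7/2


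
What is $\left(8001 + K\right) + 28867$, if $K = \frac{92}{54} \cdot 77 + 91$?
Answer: $\frac{1001435}{27} \approx 37090.0$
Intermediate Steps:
$K = \frac{5999}{27}$ ($K = 92 \cdot \frac{1}{54} \cdot 77 + 91 = \frac{46}{27} \cdot 77 + 91 = \frac{3542}{27} + 91 = \frac{5999}{27} \approx 222.19$)
$\left(8001 + K\right) + 28867 = \left(8001 + \frac{5999}{27}\right) + 28867 = \frac{222026}{27} + 28867 = \frac{1001435}{27}$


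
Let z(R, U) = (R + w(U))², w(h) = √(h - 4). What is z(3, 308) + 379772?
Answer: 380085 + 24*√19 ≈ 3.8019e+5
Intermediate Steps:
w(h) = √(-4 + h)
z(R, U) = (R + √(-4 + U))²
z(3, 308) + 379772 = (3 + √(-4 + 308))² + 379772 = (3 + √304)² + 379772 = (3 + 4*√19)² + 379772 = 379772 + (3 + 4*√19)²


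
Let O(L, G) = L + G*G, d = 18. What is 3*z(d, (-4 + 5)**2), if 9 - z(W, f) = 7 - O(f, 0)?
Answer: 9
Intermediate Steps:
O(L, G) = L + G**2
z(W, f) = 2 + f (z(W, f) = 9 - (7 - (f + 0**2)) = 9 - (7 - (f + 0)) = 9 - (7 - f) = 9 + (-7 + f) = 2 + f)
3*z(d, (-4 + 5)**2) = 3*(2 + (-4 + 5)**2) = 3*(2 + 1**2) = 3*(2 + 1) = 3*3 = 9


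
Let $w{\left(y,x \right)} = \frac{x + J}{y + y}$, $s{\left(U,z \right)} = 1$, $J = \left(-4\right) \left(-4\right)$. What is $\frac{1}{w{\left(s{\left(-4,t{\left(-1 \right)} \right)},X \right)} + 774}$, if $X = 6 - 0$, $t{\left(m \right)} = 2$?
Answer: $\frac{1}{785} \approx 0.0012739$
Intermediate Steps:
$J = 16$
$X = 6$ ($X = 6 + 0 = 6$)
$w{\left(y,x \right)} = \frac{16 + x}{2 y}$ ($w{\left(y,x \right)} = \frac{x + 16}{y + y} = \frac{16 + x}{2 y}$)
$\frac{1}{w{\left(s{\left(-4,t{\left(-1 \right)} \right)},X \right)} + 774} = \frac{1}{\frac{16 + 6}{2 \cdot 1} + 774} = \frac{1}{\frac{1}{2} \cdot 1 \cdot 22 + 774} = \frac{1}{11 + 774} = \frac{1}{785}$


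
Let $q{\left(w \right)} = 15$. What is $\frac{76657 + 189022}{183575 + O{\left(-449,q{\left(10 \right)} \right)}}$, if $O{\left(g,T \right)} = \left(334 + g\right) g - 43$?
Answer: $\frac{265679}{235167} \approx 1.1297$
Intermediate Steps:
$O{\left(g,T \right)} = -43 + g \left(334 + g\right)$ ($O{\left(g,T \right)} = g \left(334 + g\right) - 43 = -43 + g \left(334 + g\right)$)
$\frac{76657 + 189022}{183575 + O{\left(-449,q{\left(10 \right)} \right)}} = \frac{76657 + 189022}{183575 + \left(-43 + \left(-449\right)^{2} + 334 \left(-449\right)\right)} = \frac{265679}{183575 - -51592} = \frac{265679}{183575 + 51592} = \frac{265679}{235167}$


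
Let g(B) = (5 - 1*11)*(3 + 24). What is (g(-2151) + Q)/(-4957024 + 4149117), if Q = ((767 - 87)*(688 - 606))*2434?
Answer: -135719678/807907 ≈ -167.99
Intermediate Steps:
g(B) = -162 (g(B) = (5 - 11)*27 = -6*27 = -162)
Q = 135719840 (Q = (680*82)*2434 = 55760*2434 = 135719840)
(g(-2151) + Q)/(-4957024 + 4149117) = (-162 + 135719840)/(-4957024 + 4149117) = 135719678/(-807907) = 135719678*(-1/807907) = -135719678/807907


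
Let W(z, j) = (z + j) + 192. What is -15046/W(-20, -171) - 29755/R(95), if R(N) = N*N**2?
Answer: -2580018801/171475 ≈ -15046.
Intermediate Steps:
R(N) = N**3
W(z, j) = 192 + j + z (W(z, j) = (j + z) + 192 = 192 + j + z)
-15046/W(-20, -171) - 29755/R(95) = -15046/(192 - 171 - 20) - 29755/(95**3) = -15046/1 - 29755/857375 = -15046*1 - 29755*1/857375 = -15046 - 5951/171475 = -2580018801/171475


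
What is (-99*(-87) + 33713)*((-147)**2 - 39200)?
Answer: -744556666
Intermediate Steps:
(-99*(-87) + 33713)*((-147)**2 - 39200) = (8613 + 33713)*(21609 - 39200) = 42326*(-17591) = -744556666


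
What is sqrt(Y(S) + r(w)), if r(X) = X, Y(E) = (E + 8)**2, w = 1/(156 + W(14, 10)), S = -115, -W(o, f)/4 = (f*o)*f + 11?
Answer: sqrt(439824777)/196 ≈ 107.00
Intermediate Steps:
W(o, f) = -44 - 4*o*f**2 (W(o, f) = -4*((f*o)*f + 11) = -4*(o*f**2 + 11) = -4*(11 + o*f**2) = -44 - 4*o*f**2)
w = -1/5488 (w = 1/(156 + (-44 - 4*14*10**2)) = 1/(156 + (-44 - 4*14*100)) = 1/(156 + (-44 - 5600)) = 1/(156 - 5644) = 1/(-5488) = -1/5488 ≈ -0.00018222)
Y(E) = (8 + E)**2
sqrt(Y(S) + r(w)) = sqrt((8 - 115)**2 - 1/5488) = sqrt((-107)**2 - 1/5488) = sqrt(11449 - 1/5488) = sqrt(62832111/5488) = sqrt(439824777)/196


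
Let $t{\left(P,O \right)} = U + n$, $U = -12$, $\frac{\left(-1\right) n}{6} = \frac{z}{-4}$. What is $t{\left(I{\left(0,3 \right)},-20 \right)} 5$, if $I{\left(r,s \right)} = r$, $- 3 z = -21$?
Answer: $- \frac{15}{2} \approx -7.5$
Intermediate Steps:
$z = 7$ ($z = \left(- \frac{1}{3}\right) \left(-21\right) = 7$)
$n = \frac{21}{2}$ ($n = - 6 \frac{7}{-4} = - 6 \cdot 7 \left(- \frac{1}{4}\right) = \left(-6\right) \left(- \frac{7}{4}\right) = \frac{21}{2} \approx 10.5$)
$t{\left(P,O \right)} = - \frac{3}{2}$ ($t{\left(P,O \right)} = -12 + \frac{21}{2} = - \frac{3}{2}$)
$t{\left(I{\left(0,3 \right)},-20 \right)} 5 = \left(- \frac{3}{2}\right) 5 = - \frac{15}{2}$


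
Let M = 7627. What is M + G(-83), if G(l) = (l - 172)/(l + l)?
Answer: 1266337/166 ≈ 7628.5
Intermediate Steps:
G(l) = (-172 + l)/(2*l) (G(l) = (-172 + l)/((2*l)) = (-172 + l)*(1/(2*l)) = (-172 + l)/(2*l))
M + G(-83) = 7627 + (1/2)*(-172 - 83)/(-83) = 7627 + (1/2)*(-1/83)*(-255) = 7627 + 255/166 = 1266337/166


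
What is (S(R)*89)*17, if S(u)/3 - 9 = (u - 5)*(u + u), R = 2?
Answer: -13617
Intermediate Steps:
S(u) = 27 + 6*u*(-5 + u) (S(u) = 27 + 3*((u - 5)*(u + u)) = 27 + 3*((-5 + u)*(2*u)) = 27 + 3*(2*u*(-5 + u)) = 27 + 6*u*(-5 + u))
(S(R)*89)*17 = ((27 - 30*2 + 6*2²)*89)*17 = ((27 - 60 + 6*4)*89)*17 = ((27 - 60 + 24)*89)*17 = -9*89*17 = -801*17 = -13617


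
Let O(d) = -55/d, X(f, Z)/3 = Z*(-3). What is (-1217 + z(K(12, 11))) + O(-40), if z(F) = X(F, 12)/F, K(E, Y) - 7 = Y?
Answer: -9773/8 ≈ -1221.6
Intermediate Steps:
K(E, Y) = 7 + Y
X(f, Z) = -9*Z (X(f, Z) = 3*(Z*(-3)) = 3*(-3*Z) = -9*Z)
z(F) = -108/F (z(F) = (-9*12)/F = -108/F)
(-1217 + z(K(12, 11))) + O(-40) = (-1217 - 108/(7 + 11)) - 55/(-40) = (-1217 - 108/18) - 55*(-1/40) = (-1217 - 108*1/18) + 11/8 = (-1217 - 6) + 11/8 = -1223 + 11/8 = -9773/8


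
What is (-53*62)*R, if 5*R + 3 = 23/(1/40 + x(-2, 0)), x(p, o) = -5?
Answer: 4984862/995 ≈ 5009.9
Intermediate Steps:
R = -1517/995 (R = -3/5 + (23/(1/40 - 5))/5 = -3/5 + (23/(-199/40))/5 = -3/5 + (23*(-40/199))/5 = -3/5 + (1/5)*(-920/199) = -3/5 - 184/199 = -1517/995 ≈ -1.5246)
(-53*62)*R = -53*62*(-1517/995) = -3286*(-1517/995) = 4984862/995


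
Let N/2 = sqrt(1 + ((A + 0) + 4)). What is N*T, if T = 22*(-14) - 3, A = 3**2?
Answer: -622*sqrt(14) ≈ -2327.3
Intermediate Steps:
A = 9
T = -311 (T = -308 - 3 = -311)
N = 2*sqrt(14) (N = 2*sqrt(1 + ((9 + 0) + 4)) = 2*sqrt(1 + (9 + 4)) = 2*sqrt(1 + 13) = 2*sqrt(14) ≈ 7.4833)
N*T = (2*sqrt(14))*(-311) = -622*sqrt(14)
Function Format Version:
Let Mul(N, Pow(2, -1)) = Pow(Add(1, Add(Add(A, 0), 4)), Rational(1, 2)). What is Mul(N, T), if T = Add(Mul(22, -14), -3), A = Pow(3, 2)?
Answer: Mul(-622, Pow(14, Rational(1, 2))) ≈ -2327.3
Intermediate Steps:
A = 9
T = -311 (T = Add(-308, -3) = -311)
N = Mul(2, Pow(14, Rational(1, 2))) (N = Mul(2, Pow(Add(1, Add(Add(9, 0), 4)), Rational(1, 2))) = Mul(2, Pow(Add(1, Add(9, 4)), Rational(1, 2))) = Mul(2, Pow(Add(1, 13), Rational(1, 2))) = Mul(2, Pow(14, Rational(1, 2))) ≈ 7.4833)
Mul(N, T) = Mul(Mul(2, Pow(14, Rational(1, 2))), -311) = Mul(-622, Pow(14, Rational(1, 2)))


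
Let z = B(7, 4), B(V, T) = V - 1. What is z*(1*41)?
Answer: 246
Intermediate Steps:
B(V, T) = -1 + V
z = 6 (z = -1 + 7 = 6)
z*(1*41) = 6*(1*41) = 6*41 = 246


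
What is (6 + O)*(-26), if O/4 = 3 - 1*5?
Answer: 52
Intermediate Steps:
O = -8 (O = 4*(3 - 1*5) = 4*(3 - 5) = 4*(-2) = -8)
(6 + O)*(-26) = (6 - 8)*(-26) = -2*(-26) = 52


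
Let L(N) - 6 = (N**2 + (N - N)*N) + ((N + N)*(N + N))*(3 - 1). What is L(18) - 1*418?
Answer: 2504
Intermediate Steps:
L(N) = 6 + 9*N**2 (L(N) = 6 + ((N**2 + (N - N)*N) + ((N + N)*(N + N))*(3 - 1)) = 6 + ((N**2 + 0*N) + ((2*N)*(2*N))*2) = 6 + ((N**2 + 0) + (4*N**2)*2) = 6 + (N**2 + 8*N**2) = 6 + 9*N**2)
L(18) - 1*418 = (6 + 9*18**2) - 1*418 = (6 + 9*324) - 418 = (6 + 2916) - 418 = 2922 - 418 = 2504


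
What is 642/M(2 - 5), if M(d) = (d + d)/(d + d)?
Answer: 642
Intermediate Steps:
M(d) = 1 (M(d) = (2*d)/((2*d)) = (2*d)*(1/(2*d)) = 1)
642/M(2 - 5) = 642/1 = 642*1 = 642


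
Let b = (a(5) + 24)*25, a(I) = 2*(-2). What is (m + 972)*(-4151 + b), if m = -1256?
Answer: 1036884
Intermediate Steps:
a(I) = -4
b = 500 (b = (-4 + 24)*25 = 20*25 = 500)
(m + 972)*(-4151 + b) = (-1256 + 972)*(-4151 + 500) = -284*(-3651) = 1036884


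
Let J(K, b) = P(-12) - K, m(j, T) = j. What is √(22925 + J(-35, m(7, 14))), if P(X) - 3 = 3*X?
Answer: √22927 ≈ 151.42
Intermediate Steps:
P(X) = 3 + 3*X
J(K, b) = -33 - K (J(K, b) = (3 + 3*(-12)) - K = (3 - 36) - K = -33 - K)
√(22925 + J(-35, m(7, 14))) = √(22925 + (-33 - 1*(-35))) = √(22925 + (-33 + 35)) = √(22925 + 2) = √22927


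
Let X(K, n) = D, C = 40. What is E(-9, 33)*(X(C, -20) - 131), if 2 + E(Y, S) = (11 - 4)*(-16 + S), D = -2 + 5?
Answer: -14976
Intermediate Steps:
D = 3
X(K, n) = 3
E(Y, S) = -114 + 7*S (E(Y, S) = -2 + (11 - 4)*(-16 + S) = -2 + 7*(-16 + S) = -2 + (-112 + 7*S) = -114 + 7*S)
E(-9, 33)*(X(C, -20) - 131) = (-114 + 7*33)*(3 - 131) = (-114 + 231)*(-128) = 117*(-128) = -14976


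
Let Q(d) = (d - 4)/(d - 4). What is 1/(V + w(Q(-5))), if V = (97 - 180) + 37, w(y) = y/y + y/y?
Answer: -1/44 ≈ -0.022727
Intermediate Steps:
Q(d) = 1 (Q(d) = (-4 + d)/(-4 + d) = 1)
w(y) = 2 (w(y) = 1 + 1 = 2)
V = -46 (V = -83 + 37 = -46)
1/(V + w(Q(-5))) = 1/(-46 + 2) = 1/(-44) = -1/44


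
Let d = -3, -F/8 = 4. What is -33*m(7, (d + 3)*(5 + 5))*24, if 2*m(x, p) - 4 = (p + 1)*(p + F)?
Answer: 11088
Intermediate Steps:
F = -32 (F = -8*4 = -32)
m(x, p) = 2 + (1 + p)*(-32 + p)/2 (m(x, p) = 2 + ((p + 1)*(p - 32))/2 = 2 + ((1 + p)*(-32 + p))/2 = 2 + (1 + p)*(-32 + p)/2)
-33*m(7, (d + 3)*(5 + 5))*24 = -33*(-14 + ((-3 + 3)*(5 + 5))²/2 - 31*(-3 + 3)*(5 + 5)/2)*24 = -33*(-14 + (0*10)²/2 - 0*10)*24 = -33*(-14 + (½)*0² - 31/2*0)*24 = -33*(-14 + (½)*0 + 0)*24 = -33*(-14 + 0 + 0)*24 = -33*(-14)*24 = 462*24 = 11088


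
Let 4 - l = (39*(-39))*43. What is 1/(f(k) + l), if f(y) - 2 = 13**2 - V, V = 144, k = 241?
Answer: 1/65434 ≈ 1.5283e-5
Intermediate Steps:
f(y) = 27 (f(y) = 2 + (13**2 - 1*144) = 2 + (169 - 144) = 2 + 25 = 27)
l = 65407 (l = 4 - 39*(-39)*43 = 4 - (-1521)*43 = 4 - 1*(-65403) = 4 + 65403 = 65407)
1/(f(k) + l) = 1/(27 + 65407) = 1/65434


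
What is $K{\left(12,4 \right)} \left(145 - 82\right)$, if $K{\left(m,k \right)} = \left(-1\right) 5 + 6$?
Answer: $63$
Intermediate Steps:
$K{\left(m,k \right)} = 1$ ($K{\left(m,k \right)} = -5 + 6 = 1$)
$K{\left(12,4 \right)} \left(145 - 82\right) = 1 \left(145 - 82\right) = 1 \cdot 63 = 63$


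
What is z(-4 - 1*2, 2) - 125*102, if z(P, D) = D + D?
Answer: -12746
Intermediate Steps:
z(P, D) = 2*D
z(-4 - 1*2, 2) - 125*102 = 2*2 - 125*102 = 4 - 12750 = -12746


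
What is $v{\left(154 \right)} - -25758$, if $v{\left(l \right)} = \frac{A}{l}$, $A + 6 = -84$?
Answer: $\frac{1983321}{77} \approx 25757.0$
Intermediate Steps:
$A = -90$ ($A = -6 - 84 = -90$)
$v{\left(l \right)} = - \frac{90}{l}$
$v{\left(154 \right)} - -25758 = - \frac{90}{154} - -25758 = \left(-90\right) \frac{1}{154} + 25758 = - \frac{45}{77} + 25758 = \frac{1983321}{77}$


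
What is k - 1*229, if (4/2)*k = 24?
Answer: -217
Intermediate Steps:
k = 12 (k = (½)*24 = 12)
k - 1*229 = 12 - 1*229 = 12 - 229 = -217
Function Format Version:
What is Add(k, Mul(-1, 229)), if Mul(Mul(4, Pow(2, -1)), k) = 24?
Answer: -217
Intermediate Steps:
k = 12 (k = Mul(Rational(1, 2), 24) = 12)
Add(k, Mul(-1, 229)) = Add(12, Mul(-1, 229)) = Add(12, -229) = -217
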